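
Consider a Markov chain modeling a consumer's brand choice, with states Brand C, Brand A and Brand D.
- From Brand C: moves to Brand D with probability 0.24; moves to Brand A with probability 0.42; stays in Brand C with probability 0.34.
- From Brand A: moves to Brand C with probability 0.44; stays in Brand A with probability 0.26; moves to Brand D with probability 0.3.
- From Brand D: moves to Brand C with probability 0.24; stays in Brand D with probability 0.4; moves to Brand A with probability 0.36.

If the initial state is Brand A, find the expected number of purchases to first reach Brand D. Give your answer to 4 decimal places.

Let t(s) be the expected number of purchases to first reach Brand D from state s, with t(Brand D) = 0. Conditioning on the first purchase:
t(Brand C) = 1 + 0.34·t(Brand C) + 0.42·t(Brand A)
t(Brand A) = 1 + 0.44·t(Brand C) + 0.26·t(Brand A)
Solving: t(Brand C) = 3.8208, t(Brand A) = 3.6232.
Expected purchases from Brand A to Brand D: 3.6232.

3.6232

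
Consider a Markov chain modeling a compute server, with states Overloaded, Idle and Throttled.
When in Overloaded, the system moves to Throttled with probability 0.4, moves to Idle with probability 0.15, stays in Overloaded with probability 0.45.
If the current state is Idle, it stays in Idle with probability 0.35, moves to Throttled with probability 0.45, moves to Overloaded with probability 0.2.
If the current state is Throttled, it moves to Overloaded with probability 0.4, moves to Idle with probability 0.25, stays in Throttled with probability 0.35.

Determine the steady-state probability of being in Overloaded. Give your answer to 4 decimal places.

0.3713

Let the stationary distribution be π with π = πP and π_1 + π_2 + π_3 = 1.
π_1 = 0.45·π_1 + 0.2·π_2 + 0.4·π_3
π_2 = 0.15·π_1 + 0.35·π_2 + 0.25·π_3
Solving with the normalization constraint gives π = (0.3713, 0.2365, 0.3922).
So the stationary probability of Overloaded is 0.3713.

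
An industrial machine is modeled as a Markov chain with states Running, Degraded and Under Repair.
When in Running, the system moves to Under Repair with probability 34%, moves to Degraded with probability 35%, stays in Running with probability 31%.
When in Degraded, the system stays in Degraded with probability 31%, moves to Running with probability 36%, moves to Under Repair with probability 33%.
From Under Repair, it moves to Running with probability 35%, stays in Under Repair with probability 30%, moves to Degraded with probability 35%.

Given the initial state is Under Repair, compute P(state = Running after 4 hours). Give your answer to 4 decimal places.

Propagate the distribution vector 4 hours from Under Repair.
After 0 hours: (0.0000, 0.0000, 1.0000)
After 1 hour: (0.3500, 0.3500, 0.3000)
After 2 hours: (0.3395, 0.3360, 0.3245)
After 3 hours: (0.3398, 0.3366, 0.3237)
After 4 hours: (0.3398, 0.3365, 0.3237)
P(in Running after 4 hours) = 0.3398

0.3398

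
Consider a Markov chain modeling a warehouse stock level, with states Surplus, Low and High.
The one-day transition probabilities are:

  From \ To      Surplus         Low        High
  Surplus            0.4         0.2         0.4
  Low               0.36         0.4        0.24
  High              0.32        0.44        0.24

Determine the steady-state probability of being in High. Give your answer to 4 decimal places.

0.2980

Let the stationary distribution be π with π = πP and π_1 + π_2 + π_3 = 1.
π_1 = 0.4·π_1 + 0.36·π_2 + 0.32·π_3
π_2 = 0.2·π_1 + 0.4·π_2 + 0.44·π_3
Solving with the normalization constraint gives π = (0.3626, 0.3394, 0.2980).
So the stationary probability of High is 0.2980.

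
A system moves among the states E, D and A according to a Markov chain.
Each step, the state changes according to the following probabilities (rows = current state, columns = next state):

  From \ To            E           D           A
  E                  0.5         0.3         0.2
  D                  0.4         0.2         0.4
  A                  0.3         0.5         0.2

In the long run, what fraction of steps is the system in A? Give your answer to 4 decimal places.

0.2642

Let the stationary distribution be π with π = πP and π_1 + π_2 + π_3 = 1.
π_1 = 0.5·π_1 + 0.4·π_2 + 0.3·π_3
π_2 = 0.3·π_1 + 0.2·π_2 + 0.5·π_3
Solving with the normalization constraint gives π = (0.4151, 0.3208, 0.2642).
So the stationary probability of A is 0.2642.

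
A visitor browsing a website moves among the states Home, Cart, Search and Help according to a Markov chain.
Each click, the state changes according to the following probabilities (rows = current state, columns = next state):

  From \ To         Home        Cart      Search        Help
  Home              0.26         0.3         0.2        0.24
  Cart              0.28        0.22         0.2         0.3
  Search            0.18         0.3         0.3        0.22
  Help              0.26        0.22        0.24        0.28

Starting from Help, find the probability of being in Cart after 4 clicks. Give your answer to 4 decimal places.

Propagate the distribution vector 4 clicks from Help.
After 0 clicks: (0.0000, 0.0000, 0.0000, 1.0000)
After 1 click: (0.2600, 0.2200, 0.2400, 0.2800)
After 2 clicks: (0.2452, 0.2600, 0.2352, 0.2596)
After 3 clicks: (0.2464, 0.2584, 0.2339, 0.2613)
After 4 clicks: (0.2465, 0.2584, 0.2338, 0.2613)
P(in Cart after 4 clicks) = 0.2584

0.2584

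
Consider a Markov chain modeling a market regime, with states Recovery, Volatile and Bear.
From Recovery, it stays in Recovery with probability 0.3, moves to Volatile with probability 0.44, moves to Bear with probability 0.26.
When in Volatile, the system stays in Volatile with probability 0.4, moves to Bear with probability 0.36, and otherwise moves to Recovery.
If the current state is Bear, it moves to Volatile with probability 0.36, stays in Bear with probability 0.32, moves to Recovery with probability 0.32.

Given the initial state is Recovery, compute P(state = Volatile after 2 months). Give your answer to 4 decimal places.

0.4016

Sum over the intermediate state after 1 month:
P = P(Recovery→Recovery)·P(Recovery→Volatile) + P(Recovery→Volatile)·P(Volatile→Volatile) + P(Recovery→Bear)·P(Bear→Volatile)
  = 0.3×0.44 + 0.44×0.4 + 0.26×0.36
  = 0.1320 + 0.1760 + 0.0936 = 0.4016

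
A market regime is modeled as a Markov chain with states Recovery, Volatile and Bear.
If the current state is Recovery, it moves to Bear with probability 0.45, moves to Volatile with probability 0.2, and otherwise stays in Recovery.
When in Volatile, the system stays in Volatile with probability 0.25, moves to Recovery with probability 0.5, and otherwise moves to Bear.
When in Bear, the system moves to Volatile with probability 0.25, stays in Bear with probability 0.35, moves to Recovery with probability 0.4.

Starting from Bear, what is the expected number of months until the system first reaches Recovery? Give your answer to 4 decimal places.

Let t(s) be the expected number of months to first reach Recovery from state s, with t(Recovery) = 0. Conditioning on the first month:
t(Volatile) = 1 + 0.25·t(Volatile) + 0.25·t(Bear)
t(Bear) = 1 + 0.25·t(Volatile) + 0.35·t(Bear)
Solving: t(Volatile) = 2.1176, t(Bear) = 2.3529.
Expected months from Bear to Recovery: 2.3529.

2.3529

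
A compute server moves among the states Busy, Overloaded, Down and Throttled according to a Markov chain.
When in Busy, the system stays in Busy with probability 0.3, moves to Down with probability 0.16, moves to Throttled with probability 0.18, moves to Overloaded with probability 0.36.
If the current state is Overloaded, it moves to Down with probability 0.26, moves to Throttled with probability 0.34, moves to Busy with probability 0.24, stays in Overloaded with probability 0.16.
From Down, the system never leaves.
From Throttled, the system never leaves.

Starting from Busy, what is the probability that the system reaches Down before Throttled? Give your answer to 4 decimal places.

Let h(s) be the probability of absorption at Down starting from transient state s. Then h(Down) = 1 and h(Throttled) = 0. By first-step analysis:
h(Busy) = 0.3·h(Busy) + 0.36·h(Overloaded) + 0.16·1 + 0.18·0
h(Overloaded) = 0.24·h(Busy) + 0.16·h(Overloaded) + 0.26·1 + 0.34·0
Solving: h(Busy) = 0.4545, h(Overloaded) = 0.4394.
Starting from Busy, the probability is 0.4545.

0.4545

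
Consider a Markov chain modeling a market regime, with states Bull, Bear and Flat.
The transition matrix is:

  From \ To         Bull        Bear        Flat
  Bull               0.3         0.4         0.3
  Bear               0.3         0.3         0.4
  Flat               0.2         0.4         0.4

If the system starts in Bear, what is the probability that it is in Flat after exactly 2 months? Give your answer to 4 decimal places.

0.3700

Sum over the intermediate state after 1 month:
P = P(Bear→Bull)·P(Bull→Flat) + P(Bear→Bear)·P(Bear→Flat) + P(Bear→Flat)·P(Flat→Flat)
  = 0.3×0.3 + 0.3×0.4 + 0.4×0.4
  = 0.0900 + 0.1200 + 0.1600 = 0.3700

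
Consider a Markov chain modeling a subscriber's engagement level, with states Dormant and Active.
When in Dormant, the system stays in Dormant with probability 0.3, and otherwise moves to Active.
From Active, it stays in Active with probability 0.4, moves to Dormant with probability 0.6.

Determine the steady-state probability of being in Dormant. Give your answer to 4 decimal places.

0.4615

Let the stationary distribution be π with π = πP and π_1 + π_2 = 1.
π_1 = 0.3·π_1 + 0.6·π_2
Solving with the normalization constraint gives π = (0.4615, 0.5385).
So the stationary probability of Dormant is 0.4615.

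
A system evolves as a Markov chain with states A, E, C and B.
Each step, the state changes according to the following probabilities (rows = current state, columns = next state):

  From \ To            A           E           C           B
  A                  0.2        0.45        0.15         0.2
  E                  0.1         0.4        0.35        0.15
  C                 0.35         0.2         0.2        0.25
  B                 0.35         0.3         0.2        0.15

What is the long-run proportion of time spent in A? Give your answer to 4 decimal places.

Let the stationary distribution be π with π = πP and π_1 + π_2 + π_3 + π_4 = 1.
π_1 = 0.2·π_1 + 0.1·π_2 + 0.35·π_3 + 0.35·π_4
π_2 = 0.45·π_1 + 0.4·π_2 + 0.2·π_3 + 0.3·π_4
π_3 = 0.15·π_1 + 0.35·π_2 + 0.2·π_3 + 0.2·π_4
Solving with the normalization constraint gives π = (0.2294, 0.3449, 0.2403, 0.1855).
So the stationary probability of A is 0.2294.

0.2294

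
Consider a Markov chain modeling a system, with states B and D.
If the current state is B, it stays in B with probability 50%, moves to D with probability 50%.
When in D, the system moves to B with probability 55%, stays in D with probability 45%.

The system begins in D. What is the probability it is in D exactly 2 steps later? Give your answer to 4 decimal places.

Sum over the intermediate state after 1 step:
P = P(D→B)·P(B→D) + P(D→D)·P(D→D)
  = 0.55×0.5 + 0.45×0.45
  = 0.2750 + 0.2025 = 0.4775

0.4775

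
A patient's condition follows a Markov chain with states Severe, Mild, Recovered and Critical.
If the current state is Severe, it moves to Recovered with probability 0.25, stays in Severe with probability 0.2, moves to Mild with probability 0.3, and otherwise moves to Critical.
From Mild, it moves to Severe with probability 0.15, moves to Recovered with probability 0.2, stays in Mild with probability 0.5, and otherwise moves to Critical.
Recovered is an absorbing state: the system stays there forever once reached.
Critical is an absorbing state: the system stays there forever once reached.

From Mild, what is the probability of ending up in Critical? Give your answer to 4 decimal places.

Let h(s) be the probability of absorption at Critical starting from transient state s. Then h(Critical) = 1 and h(Recovered) = 0. By first-step analysis:
h(Severe) = 0.2·h(Severe) + 0.3·h(Mild) + 0.25·0 + 0.25·1
h(Mild) = 0.15·h(Severe) + 0.5·h(Mild) + 0.2·0 + 0.15·1
Solving: h(Severe) = 0.4789, h(Mild) = 0.4437.
Starting from Mild, the probability is 0.4437.

0.4437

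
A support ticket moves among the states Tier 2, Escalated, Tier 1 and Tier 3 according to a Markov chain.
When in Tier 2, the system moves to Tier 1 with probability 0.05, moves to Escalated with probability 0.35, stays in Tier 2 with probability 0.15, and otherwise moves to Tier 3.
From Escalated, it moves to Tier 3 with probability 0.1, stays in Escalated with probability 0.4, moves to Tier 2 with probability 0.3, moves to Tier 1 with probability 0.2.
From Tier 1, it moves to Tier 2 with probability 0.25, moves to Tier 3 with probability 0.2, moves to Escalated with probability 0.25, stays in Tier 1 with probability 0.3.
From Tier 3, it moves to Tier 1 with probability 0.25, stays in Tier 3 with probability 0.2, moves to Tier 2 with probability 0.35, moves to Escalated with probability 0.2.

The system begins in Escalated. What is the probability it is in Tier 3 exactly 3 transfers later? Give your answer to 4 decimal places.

Propagate the distribution vector 3 transfers from Escalated.
After 0 transfers: (0.0000, 1.0000, 0.0000, 0.0000)
After 1 transfer: (0.3000, 0.4000, 0.2000, 0.1000)
After 2 transfers: (0.2500, 0.3350, 0.1800, 0.2350)
After 3 transfers: (0.2653, 0.3135, 0.1923, 0.2290)
P(in Tier 3 after 3 transfers) = 0.2290

0.2290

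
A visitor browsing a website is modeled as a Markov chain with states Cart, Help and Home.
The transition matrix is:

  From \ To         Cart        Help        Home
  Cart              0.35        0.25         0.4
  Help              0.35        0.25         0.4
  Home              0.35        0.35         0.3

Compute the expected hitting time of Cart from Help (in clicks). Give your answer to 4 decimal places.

2.8571

Let t(s) be the expected number of clicks to first reach Cart from state s, with t(Cart) = 0. Conditioning on the first click:
t(Help) = 1 + 0.25·t(Help) + 0.4·t(Home)
t(Home) = 1 + 0.35·t(Help) + 0.3·t(Home)
Solving: t(Help) = 2.8571, t(Home) = 2.8571.
Expected clicks from Help to Cart: 2.8571.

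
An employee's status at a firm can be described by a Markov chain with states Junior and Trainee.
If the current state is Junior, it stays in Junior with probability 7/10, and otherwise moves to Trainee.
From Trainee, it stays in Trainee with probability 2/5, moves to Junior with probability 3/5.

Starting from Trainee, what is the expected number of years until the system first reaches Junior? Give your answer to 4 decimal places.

Let t(s) be the expected number of years to first reach Junior from state s, with t(Junior) = 0. Conditioning on the first year:
t(Trainee) = 1 + 0.4·t(Trainee)
Solving: t(Trainee) = 1.6667.
Expected years from Trainee to Junior: 1.6667.

1.6667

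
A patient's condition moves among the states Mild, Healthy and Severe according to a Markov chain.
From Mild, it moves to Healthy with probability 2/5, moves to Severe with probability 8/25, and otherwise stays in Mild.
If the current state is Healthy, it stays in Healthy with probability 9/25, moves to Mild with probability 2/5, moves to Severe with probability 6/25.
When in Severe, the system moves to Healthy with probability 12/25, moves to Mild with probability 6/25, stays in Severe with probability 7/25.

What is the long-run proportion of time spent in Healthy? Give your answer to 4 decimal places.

0.4059

Let the stationary distribution be π with π = πP and π_1 + π_2 + π_3 = 1.
π_1 = 0.28·π_1 + 0.4·π_2 + 0.24·π_3
π_2 = 0.4·π_1 + 0.36·π_2 + 0.48·π_3
Solving with the normalization constraint gives π = (0.3176, 0.4059, 0.2765).
So the stationary probability of Healthy is 0.4059.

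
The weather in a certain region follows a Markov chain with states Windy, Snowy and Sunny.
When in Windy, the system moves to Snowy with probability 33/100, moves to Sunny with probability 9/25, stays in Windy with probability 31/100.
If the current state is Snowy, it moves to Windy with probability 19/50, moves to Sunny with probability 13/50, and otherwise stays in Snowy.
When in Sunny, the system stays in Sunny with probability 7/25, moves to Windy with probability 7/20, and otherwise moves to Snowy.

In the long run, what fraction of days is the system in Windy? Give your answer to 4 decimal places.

Let the stationary distribution be π with π = πP and π_1 + π_2 + π_3 = 1.
π_1 = 0.31·π_1 + 0.38·π_2 + 0.35·π_3
π_2 = 0.33·π_1 + 0.36·π_2 + 0.37·π_3
Solving with the normalization constraint gives π = (0.3467, 0.3526, 0.3007).
So the stationary probability of Windy is 0.3467.

0.3467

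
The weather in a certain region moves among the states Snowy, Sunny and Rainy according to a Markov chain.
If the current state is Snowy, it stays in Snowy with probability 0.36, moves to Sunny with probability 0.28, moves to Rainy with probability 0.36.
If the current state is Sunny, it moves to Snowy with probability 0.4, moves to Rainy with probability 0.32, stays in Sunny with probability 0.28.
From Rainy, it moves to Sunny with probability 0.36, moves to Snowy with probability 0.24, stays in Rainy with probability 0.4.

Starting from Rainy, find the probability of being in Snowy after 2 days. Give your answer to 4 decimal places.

0.3264

Sum over the intermediate state after 1 day:
P = P(Rainy→Snowy)·P(Snowy→Snowy) + P(Rainy→Sunny)·P(Sunny→Snowy) + P(Rainy→Rainy)·P(Rainy→Snowy)
  = 0.24×0.36 + 0.36×0.4 + 0.4×0.24
  = 0.0864 + 0.1440 + 0.0960 = 0.3264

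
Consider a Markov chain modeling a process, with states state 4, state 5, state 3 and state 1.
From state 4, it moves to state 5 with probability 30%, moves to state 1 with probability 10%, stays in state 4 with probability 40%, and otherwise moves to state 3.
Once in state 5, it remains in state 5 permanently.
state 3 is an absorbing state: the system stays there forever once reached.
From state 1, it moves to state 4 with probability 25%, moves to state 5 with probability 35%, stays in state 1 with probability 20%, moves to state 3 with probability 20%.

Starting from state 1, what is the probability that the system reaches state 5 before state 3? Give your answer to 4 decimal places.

Let h(s) be the probability of absorption at state 5 starting from transient state s. Then h(state 5) = 1 and h(state 3) = 0. By first-step analysis:
h(state 4) = 0.4·h(state 4) + 0.3·1 + 0.2·0 + 0.1·h(state 1)
h(state 1) = 0.25·h(state 4) + 0.35·1 + 0.2·0 + 0.2·h(state 1)
Solving: h(state 4) = 0.6044, h(state 1) = 0.6264.
Starting from state 1, the probability is 0.6264.

0.6264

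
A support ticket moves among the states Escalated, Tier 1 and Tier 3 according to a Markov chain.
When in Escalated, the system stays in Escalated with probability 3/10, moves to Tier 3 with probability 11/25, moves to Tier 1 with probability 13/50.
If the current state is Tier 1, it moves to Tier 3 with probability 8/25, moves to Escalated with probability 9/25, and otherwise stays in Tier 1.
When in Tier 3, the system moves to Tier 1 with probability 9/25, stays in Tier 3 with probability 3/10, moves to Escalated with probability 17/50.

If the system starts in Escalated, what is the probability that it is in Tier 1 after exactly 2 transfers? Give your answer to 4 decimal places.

0.3196

Sum over the intermediate state after 1 transfer:
P = P(Escalated→Escalated)·P(Escalated→Tier 1) + P(Escalated→Tier 1)·P(Tier 1→Tier 1) + P(Escalated→Tier 3)·P(Tier 3→Tier 1)
  = 0.3×0.26 + 0.26×0.32 + 0.44×0.36
  = 0.0780 + 0.0832 + 0.1584 = 0.3196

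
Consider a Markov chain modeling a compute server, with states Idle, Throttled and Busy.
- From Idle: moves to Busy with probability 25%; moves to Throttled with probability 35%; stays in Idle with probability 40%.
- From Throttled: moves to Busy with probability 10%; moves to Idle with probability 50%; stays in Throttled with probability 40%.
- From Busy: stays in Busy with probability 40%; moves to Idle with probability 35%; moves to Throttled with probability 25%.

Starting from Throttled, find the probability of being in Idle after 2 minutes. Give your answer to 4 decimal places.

0.4350

Sum over the intermediate state after 1 minute:
P = P(Throttled→Idle)·P(Idle→Idle) + P(Throttled→Throttled)·P(Throttled→Idle) + P(Throttled→Busy)·P(Busy→Idle)
  = 0.5×0.4 + 0.4×0.5 + 0.1×0.35
  = 0.2000 + 0.2000 + 0.0350 = 0.4350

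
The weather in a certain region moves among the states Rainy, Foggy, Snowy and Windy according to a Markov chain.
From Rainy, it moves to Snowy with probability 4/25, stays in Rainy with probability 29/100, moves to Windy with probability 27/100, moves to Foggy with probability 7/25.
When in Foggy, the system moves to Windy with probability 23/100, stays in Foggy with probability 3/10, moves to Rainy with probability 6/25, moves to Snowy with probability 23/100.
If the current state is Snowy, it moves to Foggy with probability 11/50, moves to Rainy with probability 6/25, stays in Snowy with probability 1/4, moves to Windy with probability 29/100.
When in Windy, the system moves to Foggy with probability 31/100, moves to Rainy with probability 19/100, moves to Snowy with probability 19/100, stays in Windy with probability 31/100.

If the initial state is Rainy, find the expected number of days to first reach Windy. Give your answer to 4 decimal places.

Let t(s) be the expected number of days to first reach Windy from state s, with t(Windy) = 0. Conditioning on the first day:
t(Rainy) = 1 + 0.29·t(Rainy) + 0.28·t(Foggy) + 0.16·t(Snowy)
t(Foggy) = 1 + 0.24·t(Rainy) + 0.3·t(Foggy) + 0.23·t(Snowy)
t(Snowy) = 1 + 0.24·t(Rainy) + 0.22·t(Foggy) + 0.25·t(Snowy)
Solving: t(Rainy) = 3.8024, t(Foggy) = 3.9509, t(Snowy) = 3.7090.
Expected days from Rainy to Windy: 3.8024.

3.8024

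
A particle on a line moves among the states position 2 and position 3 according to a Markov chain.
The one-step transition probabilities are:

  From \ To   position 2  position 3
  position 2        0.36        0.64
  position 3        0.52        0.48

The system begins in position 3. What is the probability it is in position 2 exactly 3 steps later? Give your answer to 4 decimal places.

0.4501

Propagate the distribution vector 3 steps from position 3.
After 0 steps: (0.0000, 1.0000)
After 1 step: (0.5200, 0.4800)
After 2 steps: (0.4368, 0.5632)
After 3 steps: (0.4501, 0.5499)
P(in position 2 after 3 steps) = 0.4501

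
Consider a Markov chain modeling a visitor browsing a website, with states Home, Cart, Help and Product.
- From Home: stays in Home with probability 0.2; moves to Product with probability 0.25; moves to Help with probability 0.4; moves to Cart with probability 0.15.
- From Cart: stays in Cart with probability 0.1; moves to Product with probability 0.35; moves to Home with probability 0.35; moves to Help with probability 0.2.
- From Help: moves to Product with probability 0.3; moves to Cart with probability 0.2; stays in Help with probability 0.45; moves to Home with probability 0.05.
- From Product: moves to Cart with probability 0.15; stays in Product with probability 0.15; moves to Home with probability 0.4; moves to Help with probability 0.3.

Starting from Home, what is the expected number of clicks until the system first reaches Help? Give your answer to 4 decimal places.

Let t(s) be the expected number of clicks to first reach Help from state s, with t(Help) = 0. Conditioning on the first click:
t(Home) = 1 + 0.2·t(Home) + 0.15·t(Cart) + 0.25·t(Product)
t(Cart) = 1 + 0.35·t(Home) + 0.1·t(Cart) + 0.35·t(Product)
t(Product) = 1 + 0.4·t(Home) + 0.15·t(Cart) + 0.15·t(Product)
Solving: t(Home) = 2.8785, t(Cart) = 3.4517, t(Product) = 3.1402.
Expected clicks from Home to Help: 2.8785.

2.8785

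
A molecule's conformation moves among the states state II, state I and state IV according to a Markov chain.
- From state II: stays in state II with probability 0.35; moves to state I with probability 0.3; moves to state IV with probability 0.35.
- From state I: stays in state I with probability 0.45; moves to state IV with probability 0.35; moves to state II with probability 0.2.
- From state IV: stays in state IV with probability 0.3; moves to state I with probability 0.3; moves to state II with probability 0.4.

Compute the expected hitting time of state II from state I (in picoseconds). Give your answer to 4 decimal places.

Let t(s) be the expected number of picoseconds to first reach state II from state s, with t(state II) = 0. Conditioning on the first picosecond:
t(state I) = 1 + 0.45·t(state I) + 0.35·t(state IV)
t(state IV) = 1 + 0.3·t(state I) + 0.3·t(state IV)
Solving: t(state I) = 3.7500, t(state IV) = 3.0357.
Expected picoseconds from state I to state II: 3.7500.

3.7500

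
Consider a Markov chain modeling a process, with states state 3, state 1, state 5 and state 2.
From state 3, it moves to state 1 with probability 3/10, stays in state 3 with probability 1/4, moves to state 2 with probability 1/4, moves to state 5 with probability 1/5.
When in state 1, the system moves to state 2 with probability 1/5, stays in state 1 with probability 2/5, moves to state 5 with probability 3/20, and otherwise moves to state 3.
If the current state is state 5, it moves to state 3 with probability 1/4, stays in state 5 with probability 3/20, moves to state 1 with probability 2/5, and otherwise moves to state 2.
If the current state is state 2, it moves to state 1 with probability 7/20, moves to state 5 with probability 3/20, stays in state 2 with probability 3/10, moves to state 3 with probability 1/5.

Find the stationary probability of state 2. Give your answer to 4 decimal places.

Let the stationary distribution be π with π = πP and π_1 + π_2 + π_3 + π_4 = 1.
π_1 = 0.25·π_1 + 0.25·π_2 + 0.25·π_3 + 0.2·π_4
π_2 = 0.3·π_1 + 0.4·π_2 + 0.4·π_3 + 0.35·π_4
π_3 = 0.2·π_1 + 0.15·π_2 + 0.15·π_3 + 0.15·π_4
Solving with the normalization constraint gives π = (0.2382, 0.3644, 0.1619, 0.2355).
So the stationary probability of state 2 is 0.2355.

0.2355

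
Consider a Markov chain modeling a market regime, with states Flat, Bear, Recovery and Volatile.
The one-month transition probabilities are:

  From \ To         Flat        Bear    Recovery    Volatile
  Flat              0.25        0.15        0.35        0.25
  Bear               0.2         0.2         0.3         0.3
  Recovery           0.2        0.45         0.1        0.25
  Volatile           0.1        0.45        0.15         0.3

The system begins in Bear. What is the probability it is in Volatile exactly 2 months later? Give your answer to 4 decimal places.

0.2750

Propagate the distribution vector 2 months from Bear.
After 0 months: (0.0000, 1.0000, 0.0000, 0.0000)
After 1 month: (0.2000, 0.2000, 0.3000, 0.3000)
After 2 months: (0.1800, 0.3400, 0.2050, 0.2750)
P(in Volatile after 2 months) = 0.2750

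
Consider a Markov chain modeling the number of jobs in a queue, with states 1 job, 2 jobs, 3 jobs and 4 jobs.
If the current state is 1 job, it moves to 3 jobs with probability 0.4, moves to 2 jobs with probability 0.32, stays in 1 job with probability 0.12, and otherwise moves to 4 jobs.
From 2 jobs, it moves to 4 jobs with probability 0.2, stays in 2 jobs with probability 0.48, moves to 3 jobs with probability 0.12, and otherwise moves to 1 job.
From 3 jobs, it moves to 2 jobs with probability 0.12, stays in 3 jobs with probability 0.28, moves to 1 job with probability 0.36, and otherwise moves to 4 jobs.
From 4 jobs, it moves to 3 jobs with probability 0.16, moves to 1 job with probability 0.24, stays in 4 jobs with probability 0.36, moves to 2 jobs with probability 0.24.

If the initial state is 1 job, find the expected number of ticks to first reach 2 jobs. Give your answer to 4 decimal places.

Let t(s) be the expected number of ticks to first reach 2 jobs from state s, with t(2 jobs) = 0. Conditioning on the first tick:
t(1 job) = 1 + 0.12·t(1 job) + 0.4·t(3 jobs) + 0.16·t(4 jobs)
t(3 jobs) = 1 + 0.36·t(1 job) + 0.28·t(3 jobs) + 0.24·t(4 jobs)
t(4 jobs) = 1 + 0.24·t(1 job) + 0.16·t(3 jobs) + 0.36·t(4 jobs)
Solving: t(1 job) = 4.1667, t(3 jobs) = 4.9242, t(4 jobs) = 4.3561.
Expected ticks from 1 job to 2 jobs: 4.1667.

4.1667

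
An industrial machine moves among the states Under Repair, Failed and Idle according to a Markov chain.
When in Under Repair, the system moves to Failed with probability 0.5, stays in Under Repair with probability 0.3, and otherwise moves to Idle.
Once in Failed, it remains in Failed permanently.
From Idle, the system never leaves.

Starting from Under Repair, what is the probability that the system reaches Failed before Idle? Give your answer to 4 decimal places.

Let h(s) be the probability of absorption at Failed starting from transient state s. Then h(Failed) = 1 and h(Idle) = 0. By first-step analysis:
h(Under Repair) = 0.3·h(Under Repair) + 0.5·1 + 0.2·0
Solving: h(Under Repair) = 0.7143.
Starting from Under Repair, the probability is 0.7143.

0.7143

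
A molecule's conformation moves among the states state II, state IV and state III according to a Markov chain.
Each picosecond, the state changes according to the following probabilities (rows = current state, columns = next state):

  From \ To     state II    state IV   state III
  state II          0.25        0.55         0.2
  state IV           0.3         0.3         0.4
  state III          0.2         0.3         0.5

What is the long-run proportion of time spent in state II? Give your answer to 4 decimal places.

0.2486

Let the stationary distribution be π with π = πP and π_1 + π_2 + π_3 = 1.
π_1 = 0.25·π_1 + 0.3·π_2 + 0.2·π_3
π_2 = 0.55·π_1 + 0.3·π_2 + 0.3·π_3
Solving with the normalization constraint gives π = (0.2486, 0.3622, 0.3892).
So the stationary probability of state II is 0.2486.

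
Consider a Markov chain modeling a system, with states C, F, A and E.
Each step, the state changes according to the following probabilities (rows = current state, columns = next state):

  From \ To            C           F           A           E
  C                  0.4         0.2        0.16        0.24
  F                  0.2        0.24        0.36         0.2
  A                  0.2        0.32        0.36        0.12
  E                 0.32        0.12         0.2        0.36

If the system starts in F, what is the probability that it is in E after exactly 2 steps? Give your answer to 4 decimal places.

Propagate the distribution vector 2 steps from F.
After 0 steps: (0.0000, 1.0000, 0.0000, 0.0000)
After 1 step: (0.2000, 0.2400, 0.3600, 0.2000)
After 2 steps: (0.2640, 0.2368, 0.2880, 0.2112)
P(in E after 2 steps) = 0.2112

0.2112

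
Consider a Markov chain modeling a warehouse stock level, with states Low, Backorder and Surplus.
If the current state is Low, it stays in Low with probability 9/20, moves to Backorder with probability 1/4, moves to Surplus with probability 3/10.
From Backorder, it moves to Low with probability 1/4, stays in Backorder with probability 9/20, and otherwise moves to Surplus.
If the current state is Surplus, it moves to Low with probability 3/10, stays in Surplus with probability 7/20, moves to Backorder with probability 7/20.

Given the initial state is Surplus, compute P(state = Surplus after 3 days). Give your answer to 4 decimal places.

0.3159

Propagate the distribution vector 3 days from Surplus.
After 0 days: (0.0000, 0.0000, 1.0000)
After 1 day: (0.3000, 0.3500, 0.3500)
After 2 days: (0.3275, 0.3550, 0.3175)
After 3 days: (0.3314, 0.3528, 0.3159)
P(in Surplus after 3 days) = 0.3159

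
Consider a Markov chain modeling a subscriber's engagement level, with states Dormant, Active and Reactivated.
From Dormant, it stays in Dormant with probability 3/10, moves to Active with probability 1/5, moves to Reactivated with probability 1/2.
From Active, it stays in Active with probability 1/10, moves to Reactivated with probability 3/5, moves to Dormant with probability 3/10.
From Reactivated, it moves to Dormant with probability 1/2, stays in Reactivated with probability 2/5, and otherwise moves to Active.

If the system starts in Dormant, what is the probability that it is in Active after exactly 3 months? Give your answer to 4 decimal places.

0.1400

Propagate the distribution vector 3 months from Dormant.
After 0 months: (1.0000, 0.0000, 0.0000)
After 1 month: (0.3000, 0.2000, 0.5000)
After 2 months: (0.4000, 0.1300, 0.4700)
After 3 months: (0.3940, 0.1400, 0.4660)
P(in Active after 3 months) = 0.1400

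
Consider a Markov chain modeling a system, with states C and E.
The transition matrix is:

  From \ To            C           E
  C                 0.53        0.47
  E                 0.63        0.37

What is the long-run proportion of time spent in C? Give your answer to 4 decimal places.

Let the stationary distribution be π with π = πP and π_1 + π_2 = 1.
π_1 = 0.53·π_1 + 0.63·π_2
Solving with the normalization constraint gives π = (0.5727, 0.4273).
So the stationary probability of C is 0.5727.

0.5727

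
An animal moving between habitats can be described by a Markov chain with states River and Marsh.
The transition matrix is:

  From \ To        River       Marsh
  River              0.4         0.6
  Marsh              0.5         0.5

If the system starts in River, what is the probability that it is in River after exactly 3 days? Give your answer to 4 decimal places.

0.4540

Propagate the distribution vector 3 days from River.
After 0 days: (1.0000, 0.0000)
After 1 day: (0.4000, 0.6000)
After 2 days: (0.4600, 0.5400)
After 3 days: (0.4540, 0.5460)
P(in River after 3 days) = 0.4540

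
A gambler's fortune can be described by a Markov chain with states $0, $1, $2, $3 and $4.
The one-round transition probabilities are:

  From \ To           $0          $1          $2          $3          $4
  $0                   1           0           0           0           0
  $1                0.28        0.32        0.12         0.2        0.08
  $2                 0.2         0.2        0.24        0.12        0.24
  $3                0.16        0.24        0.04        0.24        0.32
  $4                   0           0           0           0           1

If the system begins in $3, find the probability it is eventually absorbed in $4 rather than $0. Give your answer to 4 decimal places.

Let h(s) be the probability of absorption at $4 starting from transient state s. Then h($4) = 1 and h($0) = 0. By first-step analysis:
h($1) = 0.28·0 + 0.32·h($1) + 0.12·h($2) + 0.2·h($3) + 0.08·1
h($2) = 0.2·0 + 0.2·h($1) + 0.24·h($2) + 0.12·h($3) + 0.24·1
h($3) = 0.16·0 + 0.24·h($1) + 0.04·h($2) + 0.24·h($3) + 0.32·1
Solving: h($1) = 0.3727, h($2) = 0.5031, h($3) = 0.5652.
Starting from $3, the probability is 0.5652.

0.5652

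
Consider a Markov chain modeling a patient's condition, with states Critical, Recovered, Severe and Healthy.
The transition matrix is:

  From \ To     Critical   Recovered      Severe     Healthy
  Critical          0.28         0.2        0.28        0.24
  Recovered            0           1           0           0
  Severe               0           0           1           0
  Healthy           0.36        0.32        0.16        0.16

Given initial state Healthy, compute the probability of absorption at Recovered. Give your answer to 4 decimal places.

0.5833

Let h(s) be the probability of absorption at Recovered starting from transient state s. Then h(Recovered) = 1 and h(Severe) = 0. By first-step analysis:
h(Critical) = 0.28·h(Critical) + 0.2·1 + 0.28·0 + 0.24·h(Healthy)
h(Healthy) = 0.36·h(Critical) + 0.32·1 + 0.16·0 + 0.16·h(Healthy)
Solving: h(Critical) = 0.4722, h(Healthy) = 0.5833.
Starting from Healthy, the probability is 0.5833.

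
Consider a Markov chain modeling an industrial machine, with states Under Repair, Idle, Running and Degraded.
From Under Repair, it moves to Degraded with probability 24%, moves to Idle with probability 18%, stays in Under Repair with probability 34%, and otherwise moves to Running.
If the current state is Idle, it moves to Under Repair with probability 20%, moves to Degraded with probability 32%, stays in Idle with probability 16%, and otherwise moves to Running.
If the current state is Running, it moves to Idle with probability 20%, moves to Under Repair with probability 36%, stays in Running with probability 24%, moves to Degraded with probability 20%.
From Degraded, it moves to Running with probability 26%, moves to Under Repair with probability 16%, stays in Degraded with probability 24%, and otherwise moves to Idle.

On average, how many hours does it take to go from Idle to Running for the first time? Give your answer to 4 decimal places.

3.5010

Let t(s) be the expected number of hours to first reach Running from state s, with t(Running) = 0. Conditioning on the first hour:
t(Under Repair) = 1 + 0.34·t(Under Repair) + 0.18·t(Idle) + 0.24·t(Degraded)
t(Idle) = 1 + 0.2·t(Under Repair) + 0.16·t(Idle) + 0.32·t(Degraded)
t(Degraded) = 1 + 0.16·t(Under Repair) + 0.34·t(Idle) + 0.24·t(Degraded)
Solving: t(Under Repair) = 3.8096, t(Idle) = 3.5010, t(Degraded) = 3.6840.
Expected hours from Idle to Running: 3.5010.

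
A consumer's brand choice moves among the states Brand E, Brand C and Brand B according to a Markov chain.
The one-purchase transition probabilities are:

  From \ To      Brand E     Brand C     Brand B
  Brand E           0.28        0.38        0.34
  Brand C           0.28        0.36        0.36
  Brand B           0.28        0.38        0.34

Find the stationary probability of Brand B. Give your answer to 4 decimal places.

Let the stationary distribution be π with π = πP and π_1 + π_2 + π_3 = 1.
π_1 = 0.28·π_1 + 0.28·π_2 + 0.28·π_3
π_2 = 0.38·π_1 + 0.36·π_2 + 0.38·π_3
Solving with the normalization constraint gives π = (0.2800, 0.3725, 0.3475).
So the stationary probability of Brand B is 0.3475.

0.3475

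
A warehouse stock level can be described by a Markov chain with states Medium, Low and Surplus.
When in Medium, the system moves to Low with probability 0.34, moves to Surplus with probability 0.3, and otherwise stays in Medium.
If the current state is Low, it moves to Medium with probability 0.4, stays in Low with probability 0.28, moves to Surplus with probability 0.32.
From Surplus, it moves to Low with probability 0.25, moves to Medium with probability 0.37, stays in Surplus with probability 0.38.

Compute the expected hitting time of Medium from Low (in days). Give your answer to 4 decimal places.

2.5655

Let t(s) be the expected number of days to first reach Medium from state s, with t(Medium) = 0. Conditioning on the first day:
t(Low) = 1 + 0.28·t(Low) + 0.32·t(Surplus)
t(Surplus) = 1 + 0.25·t(Low) + 0.38·t(Surplus)
Solving: t(Low) = 2.5655, t(Surplus) = 2.6474.
Expected days from Low to Medium: 2.5655.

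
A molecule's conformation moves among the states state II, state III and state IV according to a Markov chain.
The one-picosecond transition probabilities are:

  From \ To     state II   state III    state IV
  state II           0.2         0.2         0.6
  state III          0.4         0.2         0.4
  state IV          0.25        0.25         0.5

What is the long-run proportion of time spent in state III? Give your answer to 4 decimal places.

0.2252

Let the stationary distribution be π with π = πP and π_1 + π_2 + π_3 = 1.
π_1 = 0.2·π_1 + 0.4·π_2 + 0.25·π_3
π_2 = 0.2·π_1 + 0.2·π_2 + 0.25·π_3
Solving with the normalization constraint gives π = (0.2703, 0.2252, 0.5045).
So the stationary probability of state III is 0.2252.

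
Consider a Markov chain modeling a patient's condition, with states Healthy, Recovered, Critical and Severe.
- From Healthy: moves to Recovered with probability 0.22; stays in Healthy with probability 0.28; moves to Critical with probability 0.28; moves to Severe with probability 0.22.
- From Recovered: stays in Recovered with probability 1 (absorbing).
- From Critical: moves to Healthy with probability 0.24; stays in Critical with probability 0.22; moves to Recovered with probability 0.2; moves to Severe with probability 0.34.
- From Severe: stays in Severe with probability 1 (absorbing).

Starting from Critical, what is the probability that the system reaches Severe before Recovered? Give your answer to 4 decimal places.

0.6019

Let h(s) be the probability of absorption at Severe starting from transient state s. Then h(Severe) = 1 and h(Recovered) = 0. By first-step analysis:
h(Healthy) = 0.28·h(Healthy) + 0.22·0 + 0.28·h(Critical) + 0.22·1
h(Critical) = 0.24·h(Healthy) + 0.2·0 + 0.22·h(Critical) + 0.34·1
Solving: h(Healthy) = 0.5396, h(Critical) = 0.6019.
Starting from Critical, the probability is 0.6019.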